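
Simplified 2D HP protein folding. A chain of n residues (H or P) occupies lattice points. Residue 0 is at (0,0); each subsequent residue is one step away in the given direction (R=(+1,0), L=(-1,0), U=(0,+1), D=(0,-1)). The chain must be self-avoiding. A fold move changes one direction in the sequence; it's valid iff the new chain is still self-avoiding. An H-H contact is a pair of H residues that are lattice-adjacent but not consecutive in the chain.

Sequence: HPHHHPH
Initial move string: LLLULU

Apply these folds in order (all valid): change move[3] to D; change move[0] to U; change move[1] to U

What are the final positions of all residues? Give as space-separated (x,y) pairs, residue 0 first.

Initial moves: LLLULU
Fold: move[3]->D => LLLDLU (positions: [(0, 0), (-1, 0), (-2, 0), (-3, 0), (-3, -1), (-4, -1), (-4, 0)])
Fold: move[0]->U => ULLDLU (positions: [(0, 0), (0, 1), (-1, 1), (-2, 1), (-2, 0), (-3, 0), (-3, 1)])
Fold: move[1]->U => UULDLU (positions: [(0, 0), (0, 1), (0, 2), (-1, 2), (-1, 1), (-2, 1), (-2, 2)])

Answer: (0,0) (0,1) (0,2) (-1,2) (-1,1) (-2,1) (-2,2)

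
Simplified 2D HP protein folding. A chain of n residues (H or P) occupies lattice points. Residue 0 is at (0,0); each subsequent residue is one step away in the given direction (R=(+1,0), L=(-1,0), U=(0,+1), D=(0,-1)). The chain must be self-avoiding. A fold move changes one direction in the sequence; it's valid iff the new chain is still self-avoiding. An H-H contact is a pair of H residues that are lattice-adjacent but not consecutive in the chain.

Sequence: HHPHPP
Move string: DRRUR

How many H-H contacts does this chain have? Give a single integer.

Answer: 0

Derivation:
Positions: [(0, 0), (0, -1), (1, -1), (2, -1), (2, 0), (3, 0)]
No H-H contacts found.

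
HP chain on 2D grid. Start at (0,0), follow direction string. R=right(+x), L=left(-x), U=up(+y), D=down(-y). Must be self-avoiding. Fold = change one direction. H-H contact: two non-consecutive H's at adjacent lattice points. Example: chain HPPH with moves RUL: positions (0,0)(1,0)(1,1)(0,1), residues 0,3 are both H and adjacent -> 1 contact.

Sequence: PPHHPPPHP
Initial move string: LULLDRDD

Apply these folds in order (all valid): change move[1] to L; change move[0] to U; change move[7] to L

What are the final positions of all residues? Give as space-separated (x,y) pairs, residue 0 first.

Initial moves: LULLDRDD
Fold: move[1]->L => LLLLDRDD (positions: [(0, 0), (-1, 0), (-2, 0), (-3, 0), (-4, 0), (-4, -1), (-3, -1), (-3, -2), (-3, -3)])
Fold: move[0]->U => ULLLDRDD (positions: [(0, 0), (0, 1), (-1, 1), (-2, 1), (-3, 1), (-3, 0), (-2, 0), (-2, -1), (-2, -2)])
Fold: move[7]->L => ULLLDRDL (positions: [(0, 0), (0, 1), (-1, 1), (-2, 1), (-3, 1), (-3, 0), (-2, 0), (-2, -1), (-3, -1)])

Answer: (0,0) (0,1) (-1,1) (-2,1) (-3,1) (-3,0) (-2,0) (-2,-1) (-3,-1)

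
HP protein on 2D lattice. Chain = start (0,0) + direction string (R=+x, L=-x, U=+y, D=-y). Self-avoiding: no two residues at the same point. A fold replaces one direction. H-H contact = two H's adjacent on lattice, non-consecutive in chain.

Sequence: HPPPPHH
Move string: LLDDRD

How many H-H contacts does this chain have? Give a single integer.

Positions: [(0, 0), (-1, 0), (-2, 0), (-2, -1), (-2, -2), (-1, -2), (-1, -3)]
No H-H contacts found.

Answer: 0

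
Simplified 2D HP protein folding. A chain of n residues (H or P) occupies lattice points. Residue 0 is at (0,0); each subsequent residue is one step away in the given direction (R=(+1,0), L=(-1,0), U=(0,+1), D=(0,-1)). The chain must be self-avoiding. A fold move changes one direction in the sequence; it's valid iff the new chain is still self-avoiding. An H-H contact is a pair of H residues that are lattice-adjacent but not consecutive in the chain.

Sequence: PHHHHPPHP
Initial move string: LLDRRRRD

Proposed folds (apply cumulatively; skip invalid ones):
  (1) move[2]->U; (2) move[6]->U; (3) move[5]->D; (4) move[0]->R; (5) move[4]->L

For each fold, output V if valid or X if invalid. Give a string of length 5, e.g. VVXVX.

Initial: LLDRRRRD -> [(0, 0), (-1, 0), (-2, 0), (-2, -1), (-1, -1), (0, -1), (1, -1), (2, -1), (2, -2)]
Fold 1: move[2]->U => LLURRRRD VALID
Fold 2: move[6]->U => LLURRRUD INVALID (collision), skipped
Fold 3: move[5]->D => LLURRDRD INVALID (collision), skipped
Fold 4: move[0]->R => RLURRRRD INVALID (collision), skipped
Fold 5: move[4]->L => LLURLRRD INVALID (collision), skipped

Answer: VXXXX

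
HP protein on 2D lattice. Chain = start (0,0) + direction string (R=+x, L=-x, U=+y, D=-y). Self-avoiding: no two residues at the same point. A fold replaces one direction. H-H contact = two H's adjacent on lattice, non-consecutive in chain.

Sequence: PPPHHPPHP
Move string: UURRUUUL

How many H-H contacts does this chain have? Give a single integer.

Answer: 0

Derivation:
Positions: [(0, 0), (0, 1), (0, 2), (1, 2), (2, 2), (2, 3), (2, 4), (2, 5), (1, 5)]
No H-H contacts found.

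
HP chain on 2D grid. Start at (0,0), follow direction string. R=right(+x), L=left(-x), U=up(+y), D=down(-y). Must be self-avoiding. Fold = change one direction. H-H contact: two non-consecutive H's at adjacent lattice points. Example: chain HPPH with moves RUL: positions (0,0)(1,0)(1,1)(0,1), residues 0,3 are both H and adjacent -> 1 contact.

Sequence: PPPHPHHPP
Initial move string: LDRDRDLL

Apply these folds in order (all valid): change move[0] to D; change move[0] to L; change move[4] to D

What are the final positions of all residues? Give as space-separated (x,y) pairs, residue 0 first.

Initial moves: LDRDRDLL
Fold: move[0]->D => DDRDRDLL (positions: [(0, 0), (0, -1), (0, -2), (1, -2), (1, -3), (2, -3), (2, -4), (1, -4), (0, -4)])
Fold: move[0]->L => LDRDRDLL (positions: [(0, 0), (-1, 0), (-1, -1), (0, -1), (0, -2), (1, -2), (1, -3), (0, -3), (-1, -3)])
Fold: move[4]->D => LDRDDDLL (positions: [(0, 0), (-1, 0), (-1, -1), (0, -1), (0, -2), (0, -3), (0, -4), (-1, -4), (-2, -4)])

Answer: (0,0) (-1,0) (-1,-1) (0,-1) (0,-2) (0,-3) (0,-4) (-1,-4) (-2,-4)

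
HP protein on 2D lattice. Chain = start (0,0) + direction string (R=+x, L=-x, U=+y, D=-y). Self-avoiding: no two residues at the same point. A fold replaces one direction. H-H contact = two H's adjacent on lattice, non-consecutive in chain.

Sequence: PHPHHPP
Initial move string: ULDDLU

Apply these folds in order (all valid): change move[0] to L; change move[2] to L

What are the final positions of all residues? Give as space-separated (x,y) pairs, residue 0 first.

Answer: (0,0) (-1,0) (-2,0) (-3,0) (-3,-1) (-4,-1) (-4,0)

Derivation:
Initial moves: ULDDLU
Fold: move[0]->L => LLDDLU (positions: [(0, 0), (-1, 0), (-2, 0), (-2, -1), (-2, -2), (-3, -2), (-3, -1)])
Fold: move[2]->L => LLLDLU (positions: [(0, 0), (-1, 0), (-2, 0), (-3, 0), (-3, -1), (-4, -1), (-4, 0)])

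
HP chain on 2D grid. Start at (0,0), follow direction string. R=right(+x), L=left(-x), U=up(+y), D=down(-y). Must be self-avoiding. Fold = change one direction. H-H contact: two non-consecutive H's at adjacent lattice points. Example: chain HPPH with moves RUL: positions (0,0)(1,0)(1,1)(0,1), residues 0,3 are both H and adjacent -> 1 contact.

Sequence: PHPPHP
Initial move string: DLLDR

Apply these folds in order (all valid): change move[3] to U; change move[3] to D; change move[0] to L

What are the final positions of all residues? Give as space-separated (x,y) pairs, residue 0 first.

Initial moves: DLLDR
Fold: move[3]->U => DLLUR (positions: [(0, 0), (0, -1), (-1, -1), (-2, -1), (-2, 0), (-1, 0)])
Fold: move[3]->D => DLLDR (positions: [(0, 0), (0, -1), (-1, -1), (-2, -1), (-2, -2), (-1, -2)])
Fold: move[0]->L => LLLDR (positions: [(0, 0), (-1, 0), (-2, 0), (-3, 0), (-3, -1), (-2, -1)])

Answer: (0,0) (-1,0) (-2,0) (-3,0) (-3,-1) (-2,-1)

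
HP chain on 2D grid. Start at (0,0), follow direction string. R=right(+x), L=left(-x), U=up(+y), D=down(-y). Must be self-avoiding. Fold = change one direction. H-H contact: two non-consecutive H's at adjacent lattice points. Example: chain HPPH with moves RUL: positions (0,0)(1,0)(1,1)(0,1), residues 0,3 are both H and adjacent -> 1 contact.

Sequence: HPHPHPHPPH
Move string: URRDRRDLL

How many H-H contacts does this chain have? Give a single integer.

Positions: [(0, 0), (0, 1), (1, 1), (2, 1), (2, 0), (3, 0), (4, 0), (4, -1), (3, -1), (2, -1)]
H-H contact: residue 4 @(2,0) - residue 9 @(2, -1)

Answer: 1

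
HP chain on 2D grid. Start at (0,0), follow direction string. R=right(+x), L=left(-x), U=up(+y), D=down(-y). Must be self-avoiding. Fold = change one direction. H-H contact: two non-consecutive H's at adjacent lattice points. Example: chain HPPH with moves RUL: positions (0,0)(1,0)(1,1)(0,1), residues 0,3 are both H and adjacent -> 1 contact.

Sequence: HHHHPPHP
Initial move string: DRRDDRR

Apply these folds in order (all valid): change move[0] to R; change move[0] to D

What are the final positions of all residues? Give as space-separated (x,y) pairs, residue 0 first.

Initial moves: DRRDDRR
Fold: move[0]->R => RRRDDRR (positions: [(0, 0), (1, 0), (2, 0), (3, 0), (3, -1), (3, -2), (4, -2), (5, -2)])
Fold: move[0]->D => DRRDDRR (positions: [(0, 0), (0, -1), (1, -1), (2, -1), (2, -2), (2, -3), (3, -3), (4, -3)])

Answer: (0,0) (0,-1) (1,-1) (2,-1) (2,-2) (2,-3) (3,-3) (4,-3)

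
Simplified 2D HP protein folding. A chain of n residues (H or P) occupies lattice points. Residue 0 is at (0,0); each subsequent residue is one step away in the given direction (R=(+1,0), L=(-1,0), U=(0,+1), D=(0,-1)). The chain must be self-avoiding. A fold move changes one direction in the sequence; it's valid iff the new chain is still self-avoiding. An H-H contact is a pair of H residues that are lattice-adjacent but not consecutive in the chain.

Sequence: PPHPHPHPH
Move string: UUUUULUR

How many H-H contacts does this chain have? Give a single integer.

Positions: [(0, 0), (0, 1), (0, 2), (0, 3), (0, 4), (0, 5), (-1, 5), (-1, 6), (0, 6)]
No H-H contacts found.

Answer: 0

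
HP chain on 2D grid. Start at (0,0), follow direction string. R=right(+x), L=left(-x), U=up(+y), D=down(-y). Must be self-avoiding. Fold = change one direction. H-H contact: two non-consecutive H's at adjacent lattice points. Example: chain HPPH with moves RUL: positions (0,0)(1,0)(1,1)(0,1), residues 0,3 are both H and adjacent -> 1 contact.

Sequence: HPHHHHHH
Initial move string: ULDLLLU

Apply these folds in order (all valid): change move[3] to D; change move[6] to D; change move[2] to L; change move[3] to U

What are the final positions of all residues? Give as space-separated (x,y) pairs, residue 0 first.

Initial moves: ULDLLLU
Fold: move[3]->D => ULDDLLU (positions: [(0, 0), (0, 1), (-1, 1), (-1, 0), (-1, -1), (-2, -1), (-3, -1), (-3, 0)])
Fold: move[6]->D => ULDDLLD (positions: [(0, 0), (0, 1), (-1, 1), (-1, 0), (-1, -1), (-2, -1), (-3, -1), (-3, -2)])
Fold: move[2]->L => ULLDLLD (positions: [(0, 0), (0, 1), (-1, 1), (-2, 1), (-2, 0), (-3, 0), (-4, 0), (-4, -1)])
Fold: move[3]->U => ULLULLD (positions: [(0, 0), (0, 1), (-1, 1), (-2, 1), (-2, 2), (-3, 2), (-4, 2), (-4, 1)])

Answer: (0,0) (0,1) (-1,1) (-2,1) (-2,2) (-3,2) (-4,2) (-4,1)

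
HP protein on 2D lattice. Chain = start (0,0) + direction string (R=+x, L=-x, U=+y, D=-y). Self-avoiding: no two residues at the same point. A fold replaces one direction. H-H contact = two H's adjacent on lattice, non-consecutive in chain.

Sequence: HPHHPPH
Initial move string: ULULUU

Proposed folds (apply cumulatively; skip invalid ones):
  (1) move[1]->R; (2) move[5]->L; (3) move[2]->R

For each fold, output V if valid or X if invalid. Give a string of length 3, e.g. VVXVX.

Initial: ULULUU -> [(0, 0), (0, 1), (-1, 1), (-1, 2), (-2, 2), (-2, 3), (-2, 4)]
Fold 1: move[1]->R => URULUU VALID
Fold 2: move[5]->L => URULUL VALID
Fold 3: move[2]->R => URRLUL INVALID (collision), skipped

Answer: VVX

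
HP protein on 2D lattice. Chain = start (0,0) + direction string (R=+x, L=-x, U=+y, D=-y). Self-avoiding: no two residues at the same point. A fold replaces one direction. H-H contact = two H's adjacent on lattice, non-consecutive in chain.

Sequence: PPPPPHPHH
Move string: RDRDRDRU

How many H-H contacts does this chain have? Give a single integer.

Positions: [(0, 0), (1, 0), (1, -1), (2, -1), (2, -2), (3, -2), (3, -3), (4, -3), (4, -2)]
H-H contact: residue 5 @(3,-2) - residue 8 @(4, -2)

Answer: 1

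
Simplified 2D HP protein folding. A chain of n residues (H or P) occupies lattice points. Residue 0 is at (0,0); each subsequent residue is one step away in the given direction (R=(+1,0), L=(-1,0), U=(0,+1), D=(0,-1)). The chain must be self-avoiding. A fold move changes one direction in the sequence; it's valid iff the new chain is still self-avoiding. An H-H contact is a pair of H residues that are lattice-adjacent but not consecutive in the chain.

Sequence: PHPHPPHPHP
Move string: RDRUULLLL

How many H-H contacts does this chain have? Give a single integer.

Positions: [(0, 0), (1, 0), (1, -1), (2, -1), (2, 0), (2, 1), (1, 1), (0, 1), (-1, 1), (-2, 1)]
H-H contact: residue 1 @(1,0) - residue 6 @(1, 1)

Answer: 1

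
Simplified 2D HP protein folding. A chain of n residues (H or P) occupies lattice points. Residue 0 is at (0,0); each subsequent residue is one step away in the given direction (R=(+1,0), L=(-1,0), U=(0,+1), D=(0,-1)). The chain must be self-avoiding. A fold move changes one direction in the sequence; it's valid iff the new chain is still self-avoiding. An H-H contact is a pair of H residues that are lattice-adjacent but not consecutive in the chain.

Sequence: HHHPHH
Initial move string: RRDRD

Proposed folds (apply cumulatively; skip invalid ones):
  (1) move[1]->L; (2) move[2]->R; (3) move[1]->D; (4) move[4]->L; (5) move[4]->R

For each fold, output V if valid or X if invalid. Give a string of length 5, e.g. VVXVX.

Initial: RRDRD -> [(0, 0), (1, 0), (2, 0), (2, -1), (3, -1), (3, -2)]
Fold 1: move[1]->L => RLDRD INVALID (collision), skipped
Fold 2: move[2]->R => RRRRD VALID
Fold 3: move[1]->D => RDRRD VALID
Fold 4: move[4]->L => RDRRL INVALID (collision), skipped
Fold 5: move[4]->R => RDRRR VALID

Answer: XVVXV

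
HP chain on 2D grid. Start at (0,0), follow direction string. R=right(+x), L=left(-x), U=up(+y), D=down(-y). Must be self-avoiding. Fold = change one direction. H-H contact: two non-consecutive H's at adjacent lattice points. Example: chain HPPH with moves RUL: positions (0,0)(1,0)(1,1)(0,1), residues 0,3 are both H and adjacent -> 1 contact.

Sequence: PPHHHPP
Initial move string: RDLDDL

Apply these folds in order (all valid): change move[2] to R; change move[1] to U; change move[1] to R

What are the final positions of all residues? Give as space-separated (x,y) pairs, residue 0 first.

Answer: (0,0) (1,0) (2,0) (3,0) (3,-1) (3,-2) (2,-2)

Derivation:
Initial moves: RDLDDL
Fold: move[2]->R => RDRDDL (positions: [(0, 0), (1, 0), (1, -1), (2, -1), (2, -2), (2, -3), (1, -3)])
Fold: move[1]->U => RURDDL (positions: [(0, 0), (1, 0), (1, 1), (2, 1), (2, 0), (2, -1), (1, -1)])
Fold: move[1]->R => RRRDDL (positions: [(0, 0), (1, 0), (2, 0), (3, 0), (3, -1), (3, -2), (2, -2)])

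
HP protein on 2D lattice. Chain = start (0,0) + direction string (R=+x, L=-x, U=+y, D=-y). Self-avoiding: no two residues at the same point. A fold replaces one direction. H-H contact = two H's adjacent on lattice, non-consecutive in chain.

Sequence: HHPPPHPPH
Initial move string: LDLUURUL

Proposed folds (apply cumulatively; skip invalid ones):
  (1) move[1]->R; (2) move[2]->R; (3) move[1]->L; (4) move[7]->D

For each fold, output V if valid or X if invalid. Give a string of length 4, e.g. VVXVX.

Initial: LDLUURUL -> [(0, 0), (-1, 0), (-1, -1), (-2, -1), (-2, 0), (-2, 1), (-1, 1), (-1, 2), (-2, 2)]
Fold 1: move[1]->R => LRLUURUL INVALID (collision), skipped
Fold 2: move[2]->R => LDRUURUL INVALID (collision), skipped
Fold 3: move[1]->L => LLLUURUL VALID
Fold 4: move[7]->D => LLLUURUD INVALID (collision), skipped

Answer: XXVX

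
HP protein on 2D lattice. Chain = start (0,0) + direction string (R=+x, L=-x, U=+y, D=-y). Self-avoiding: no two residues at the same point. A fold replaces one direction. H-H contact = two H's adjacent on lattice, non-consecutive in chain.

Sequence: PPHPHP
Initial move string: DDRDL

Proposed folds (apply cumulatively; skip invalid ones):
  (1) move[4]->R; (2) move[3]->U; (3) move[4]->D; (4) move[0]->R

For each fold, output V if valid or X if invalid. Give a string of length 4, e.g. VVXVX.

Answer: VVXV

Derivation:
Initial: DDRDL -> [(0, 0), (0, -1), (0, -2), (1, -2), (1, -3), (0, -3)]
Fold 1: move[4]->R => DDRDR VALID
Fold 2: move[3]->U => DDRUR VALID
Fold 3: move[4]->D => DDRUD INVALID (collision), skipped
Fold 4: move[0]->R => RDRUR VALID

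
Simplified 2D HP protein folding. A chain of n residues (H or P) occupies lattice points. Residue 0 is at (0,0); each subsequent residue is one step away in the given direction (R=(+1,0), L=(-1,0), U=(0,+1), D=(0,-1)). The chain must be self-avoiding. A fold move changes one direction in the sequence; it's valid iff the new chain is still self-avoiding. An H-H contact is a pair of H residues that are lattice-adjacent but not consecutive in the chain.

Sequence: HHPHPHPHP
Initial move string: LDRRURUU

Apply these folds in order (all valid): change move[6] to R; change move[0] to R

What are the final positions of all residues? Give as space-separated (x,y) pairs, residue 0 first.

Initial moves: LDRRURUU
Fold: move[6]->R => LDRRURRU (positions: [(0, 0), (-1, 0), (-1, -1), (0, -1), (1, -1), (1, 0), (2, 0), (3, 0), (3, 1)])
Fold: move[0]->R => RDRRURRU (positions: [(0, 0), (1, 0), (1, -1), (2, -1), (3, -1), (3, 0), (4, 0), (5, 0), (5, 1)])

Answer: (0,0) (1,0) (1,-1) (2,-1) (3,-1) (3,0) (4,0) (5,0) (5,1)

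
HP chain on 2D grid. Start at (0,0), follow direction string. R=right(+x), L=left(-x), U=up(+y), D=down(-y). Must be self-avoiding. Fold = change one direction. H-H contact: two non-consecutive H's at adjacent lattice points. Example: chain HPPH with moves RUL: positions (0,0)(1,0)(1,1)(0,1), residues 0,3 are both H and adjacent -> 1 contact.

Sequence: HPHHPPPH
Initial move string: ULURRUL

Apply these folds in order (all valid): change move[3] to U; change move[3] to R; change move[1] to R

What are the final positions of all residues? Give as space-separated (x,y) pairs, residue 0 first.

Answer: (0,0) (0,1) (1,1) (1,2) (2,2) (3,2) (3,3) (2,3)

Derivation:
Initial moves: ULURRUL
Fold: move[3]->U => ULUURUL (positions: [(0, 0), (0, 1), (-1, 1), (-1, 2), (-1, 3), (0, 3), (0, 4), (-1, 4)])
Fold: move[3]->R => ULURRUL (positions: [(0, 0), (0, 1), (-1, 1), (-1, 2), (0, 2), (1, 2), (1, 3), (0, 3)])
Fold: move[1]->R => URURRUL (positions: [(0, 0), (0, 1), (1, 1), (1, 2), (2, 2), (3, 2), (3, 3), (2, 3)])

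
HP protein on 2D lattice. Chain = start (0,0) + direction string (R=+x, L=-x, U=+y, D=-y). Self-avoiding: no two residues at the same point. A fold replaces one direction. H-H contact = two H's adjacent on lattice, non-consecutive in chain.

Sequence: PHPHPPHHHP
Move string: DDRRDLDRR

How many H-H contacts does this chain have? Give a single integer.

Positions: [(0, 0), (0, -1), (0, -2), (1, -2), (2, -2), (2, -3), (1, -3), (1, -4), (2, -4), (3, -4)]
H-H contact: residue 3 @(1,-2) - residue 6 @(1, -3)

Answer: 1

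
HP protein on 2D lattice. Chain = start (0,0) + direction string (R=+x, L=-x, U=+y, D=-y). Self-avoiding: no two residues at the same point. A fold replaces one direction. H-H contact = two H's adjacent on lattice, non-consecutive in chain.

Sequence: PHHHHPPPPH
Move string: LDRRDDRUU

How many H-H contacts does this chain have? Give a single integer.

Positions: [(0, 0), (-1, 0), (-1, -1), (0, -1), (1, -1), (1, -2), (1, -3), (2, -3), (2, -2), (2, -1)]
H-H contact: residue 4 @(1,-1) - residue 9 @(2, -1)

Answer: 1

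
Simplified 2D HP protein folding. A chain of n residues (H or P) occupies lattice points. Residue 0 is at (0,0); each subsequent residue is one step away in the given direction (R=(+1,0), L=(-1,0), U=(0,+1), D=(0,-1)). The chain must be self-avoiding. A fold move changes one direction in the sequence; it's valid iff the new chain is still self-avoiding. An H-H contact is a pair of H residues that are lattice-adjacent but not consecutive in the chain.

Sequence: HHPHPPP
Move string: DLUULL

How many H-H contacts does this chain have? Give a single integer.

Answer: 1

Derivation:
Positions: [(0, 0), (0, -1), (-1, -1), (-1, 0), (-1, 1), (-2, 1), (-3, 1)]
H-H contact: residue 0 @(0,0) - residue 3 @(-1, 0)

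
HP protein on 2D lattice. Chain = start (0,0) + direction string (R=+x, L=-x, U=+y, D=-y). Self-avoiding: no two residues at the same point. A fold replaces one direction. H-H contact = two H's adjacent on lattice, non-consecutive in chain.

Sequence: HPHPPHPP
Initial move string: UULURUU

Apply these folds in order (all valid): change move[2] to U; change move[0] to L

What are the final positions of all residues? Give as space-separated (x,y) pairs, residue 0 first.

Initial moves: UULURUU
Fold: move[2]->U => UUUURUU (positions: [(0, 0), (0, 1), (0, 2), (0, 3), (0, 4), (1, 4), (1, 5), (1, 6)])
Fold: move[0]->L => LUUURUU (positions: [(0, 0), (-1, 0), (-1, 1), (-1, 2), (-1, 3), (0, 3), (0, 4), (0, 5)])

Answer: (0,0) (-1,0) (-1,1) (-1,2) (-1,3) (0,3) (0,4) (0,5)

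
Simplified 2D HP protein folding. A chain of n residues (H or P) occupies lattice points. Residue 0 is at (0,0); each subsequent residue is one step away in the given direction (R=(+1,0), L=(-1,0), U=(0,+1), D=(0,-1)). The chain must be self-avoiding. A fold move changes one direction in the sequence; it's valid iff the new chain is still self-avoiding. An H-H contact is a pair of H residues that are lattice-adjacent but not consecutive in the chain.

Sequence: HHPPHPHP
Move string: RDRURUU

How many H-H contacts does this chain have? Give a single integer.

Positions: [(0, 0), (1, 0), (1, -1), (2, -1), (2, 0), (3, 0), (3, 1), (3, 2)]
H-H contact: residue 1 @(1,0) - residue 4 @(2, 0)

Answer: 1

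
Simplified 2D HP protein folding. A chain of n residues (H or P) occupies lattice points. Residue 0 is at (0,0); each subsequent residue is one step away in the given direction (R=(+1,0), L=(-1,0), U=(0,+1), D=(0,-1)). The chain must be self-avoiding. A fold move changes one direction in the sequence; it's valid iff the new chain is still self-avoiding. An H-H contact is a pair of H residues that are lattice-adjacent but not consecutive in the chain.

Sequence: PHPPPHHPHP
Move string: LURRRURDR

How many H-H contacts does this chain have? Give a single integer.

Positions: [(0, 0), (-1, 0), (-1, 1), (0, 1), (1, 1), (2, 1), (2, 2), (3, 2), (3, 1), (4, 1)]
H-H contact: residue 5 @(2,1) - residue 8 @(3, 1)

Answer: 1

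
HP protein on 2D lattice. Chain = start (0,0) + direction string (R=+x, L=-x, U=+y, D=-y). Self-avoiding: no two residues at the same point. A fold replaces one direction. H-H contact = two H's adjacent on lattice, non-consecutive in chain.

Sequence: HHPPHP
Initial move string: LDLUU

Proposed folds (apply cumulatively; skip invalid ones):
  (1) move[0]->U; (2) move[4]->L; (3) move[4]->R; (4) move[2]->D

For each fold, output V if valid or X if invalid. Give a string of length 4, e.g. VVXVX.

Initial: LDLUU -> [(0, 0), (-1, 0), (-1, -1), (-2, -1), (-2, 0), (-2, 1)]
Fold 1: move[0]->U => UDLUU INVALID (collision), skipped
Fold 2: move[4]->L => LDLUL VALID
Fold 3: move[4]->R => LDLUR INVALID (collision), skipped
Fold 4: move[2]->D => LDDUL INVALID (collision), skipped

Answer: XVXX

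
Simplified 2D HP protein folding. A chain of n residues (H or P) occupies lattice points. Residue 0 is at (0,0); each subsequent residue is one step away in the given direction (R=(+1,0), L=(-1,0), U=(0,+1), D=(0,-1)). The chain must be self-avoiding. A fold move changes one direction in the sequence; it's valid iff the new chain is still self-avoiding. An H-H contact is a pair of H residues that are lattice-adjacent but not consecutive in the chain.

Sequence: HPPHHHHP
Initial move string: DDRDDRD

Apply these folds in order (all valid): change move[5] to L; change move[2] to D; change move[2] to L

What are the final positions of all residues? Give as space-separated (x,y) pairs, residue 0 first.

Answer: (0,0) (0,-1) (0,-2) (-1,-2) (-1,-3) (-1,-4) (-2,-4) (-2,-5)

Derivation:
Initial moves: DDRDDRD
Fold: move[5]->L => DDRDDLD (positions: [(0, 0), (0, -1), (0, -2), (1, -2), (1, -3), (1, -4), (0, -4), (0, -5)])
Fold: move[2]->D => DDDDDLD (positions: [(0, 0), (0, -1), (0, -2), (0, -3), (0, -4), (0, -5), (-1, -5), (-1, -6)])
Fold: move[2]->L => DDLDDLD (positions: [(0, 0), (0, -1), (0, -2), (-1, -2), (-1, -3), (-1, -4), (-2, -4), (-2, -5)])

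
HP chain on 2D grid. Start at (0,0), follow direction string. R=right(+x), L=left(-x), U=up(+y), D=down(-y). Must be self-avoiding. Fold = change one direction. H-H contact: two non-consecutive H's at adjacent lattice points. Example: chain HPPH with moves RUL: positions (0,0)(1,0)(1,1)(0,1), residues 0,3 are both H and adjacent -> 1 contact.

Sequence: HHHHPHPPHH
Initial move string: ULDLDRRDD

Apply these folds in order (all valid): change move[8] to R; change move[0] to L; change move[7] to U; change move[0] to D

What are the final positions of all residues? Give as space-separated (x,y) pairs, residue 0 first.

Answer: (0,0) (0,-1) (-1,-1) (-1,-2) (-2,-2) (-2,-3) (-1,-3) (0,-3) (0,-2) (1,-2)

Derivation:
Initial moves: ULDLDRRDD
Fold: move[8]->R => ULDLDRRDR (positions: [(0, 0), (0, 1), (-1, 1), (-1, 0), (-2, 0), (-2, -1), (-1, -1), (0, -1), (0, -2), (1, -2)])
Fold: move[0]->L => LLDLDRRDR (positions: [(0, 0), (-1, 0), (-2, 0), (-2, -1), (-3, -1), (-3, -2), (-2, -2), (-1, -2), (-1, -3), (0, -3)])
Fold: move[7]->U => LLDLDRRUR (positions: [(0, 0), (-1, 0), (-2, 0), (-2, -1), (-3, -1), (-3, -2), (-2, -2), (-1, -2), (-1, -1), (0, -1)])
Fold: move[0]->D => DLDLDRRUR (positions: [(0, 0), (0, -1), (-1, -1), (-1, -2), (-2, -2), (-2, -3), (-1, -3), (0, -3), (0, -2), (1, -2)])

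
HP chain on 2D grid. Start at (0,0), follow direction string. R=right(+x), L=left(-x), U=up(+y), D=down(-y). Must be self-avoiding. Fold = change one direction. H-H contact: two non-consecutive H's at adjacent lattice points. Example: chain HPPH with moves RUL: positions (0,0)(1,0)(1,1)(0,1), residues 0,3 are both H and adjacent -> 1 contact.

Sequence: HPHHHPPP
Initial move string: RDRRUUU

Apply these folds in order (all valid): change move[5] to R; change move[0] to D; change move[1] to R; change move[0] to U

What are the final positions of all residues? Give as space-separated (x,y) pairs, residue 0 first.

Initial moves: RDRRUUU
Fold: move[5]->R => RDRRURU (positions: [(0, 0), (1, 0), (1, -1), (2, -1), (3, -1), (3, 0), (4, 0), (4, 1)])
Fold: move[0]->D => DDRRURU (positions: [(0, 0), (0, -1), (0, -2), (1, -2), (2, -2), (2, -1), (3, -1), (3, 0)])
Fold: move[1]->R => DRRRURU (positions: [(0, 0), (0, -1), (1, -1), (2, -1), (3, -1), (3, 0), (4, 0), (4, 1)])
Fold: move[0]->U => URRRURU (positions: [(0, 0), (0, 1), (1, 1), (2, 1), (3, 1), (3, 2), (4, 2), (4, 3)])

Answer: (0,0) (0,1) (1,1) (2,1) (3,1) (3,2) (4,2) (4,3)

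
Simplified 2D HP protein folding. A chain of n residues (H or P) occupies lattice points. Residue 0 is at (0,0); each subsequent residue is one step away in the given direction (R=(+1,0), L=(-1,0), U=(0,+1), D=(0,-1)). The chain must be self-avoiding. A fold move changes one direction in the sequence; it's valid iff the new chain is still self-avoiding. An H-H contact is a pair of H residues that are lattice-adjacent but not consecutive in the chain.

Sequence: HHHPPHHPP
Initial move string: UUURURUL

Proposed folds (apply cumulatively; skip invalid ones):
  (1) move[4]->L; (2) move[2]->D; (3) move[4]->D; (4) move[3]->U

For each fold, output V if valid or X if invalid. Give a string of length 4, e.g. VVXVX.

Answer: XXXV

Derivation:
Initial: UUURURUL -> [(0, 0), (0, 1), (0, 2), (0, 3), (1, 3), (1, 4), (2, 4), (2, 5), (1, 5)]
Fold 1: move[4]->L => UUURLRUL INVALID (collision), skipped
Fold 2: move[2]->D => UUDRURUL INVALID (collision), skipped
Fold 3: move[4]->D => UUURDRUL INVALID (collision), skipped
Fold 4: move[3]->U => UUUUURUL VALID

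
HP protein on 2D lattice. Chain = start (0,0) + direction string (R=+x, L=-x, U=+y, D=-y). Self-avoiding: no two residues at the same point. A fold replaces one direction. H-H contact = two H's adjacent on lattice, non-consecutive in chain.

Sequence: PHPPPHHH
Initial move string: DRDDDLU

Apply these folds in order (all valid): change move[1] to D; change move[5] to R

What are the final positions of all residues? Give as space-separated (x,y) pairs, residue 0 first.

Initial moves: DRDDDLU
Fold: move[1]->D => DDDDDLU (positions: [(0, 0), (0, -1), (0, -2), (0, -3), (0, -4), (0, -5), (-1, -5), (-1, -4)])
Fold: move[5]->R => DDDDDRU (positions: [(0, 0), (0, -1), (0, -2), (0, -3), (0, -4), (0, -5), (1, -5), (1, -4)])

Answer: (0,0) (0,-1) (0,-2) (0,-3) (0,-4) (0,-5) (1,-5) (1,-4)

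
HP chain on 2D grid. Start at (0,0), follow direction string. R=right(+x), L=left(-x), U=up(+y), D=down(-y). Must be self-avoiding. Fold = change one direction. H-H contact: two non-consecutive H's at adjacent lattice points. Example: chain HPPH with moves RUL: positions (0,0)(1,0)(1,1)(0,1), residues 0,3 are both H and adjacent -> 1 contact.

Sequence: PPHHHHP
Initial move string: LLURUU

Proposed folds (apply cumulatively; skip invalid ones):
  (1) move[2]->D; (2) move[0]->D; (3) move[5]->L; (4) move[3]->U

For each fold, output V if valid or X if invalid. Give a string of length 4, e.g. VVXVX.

Answer: XXVV

Derivation:
Initial: LLURUU -> [(0, 0), (-1, 0), (-2, 0), (-2, 1), (-1, 1), (-1, 2), (-1, 3)]
Fold 1: move[2]->D => LLDRUU INVALID (collision), skipped
Fold 2: move[0]->D => DLURUU INVALID (collision), skipped
Fold 3: move[5]->L => LLURUL VALID
Fold 4: move[3]->U => LLUUUL VALID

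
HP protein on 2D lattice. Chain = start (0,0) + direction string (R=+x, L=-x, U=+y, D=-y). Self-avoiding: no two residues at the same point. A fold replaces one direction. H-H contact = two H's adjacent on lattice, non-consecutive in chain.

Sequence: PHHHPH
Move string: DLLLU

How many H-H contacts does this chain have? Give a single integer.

Positions: [(0, 0), (0, -1), (-1, -1), (-2, -1), (-3, -1), (-3, 0)]
No H-H contacts found.

Answer: 0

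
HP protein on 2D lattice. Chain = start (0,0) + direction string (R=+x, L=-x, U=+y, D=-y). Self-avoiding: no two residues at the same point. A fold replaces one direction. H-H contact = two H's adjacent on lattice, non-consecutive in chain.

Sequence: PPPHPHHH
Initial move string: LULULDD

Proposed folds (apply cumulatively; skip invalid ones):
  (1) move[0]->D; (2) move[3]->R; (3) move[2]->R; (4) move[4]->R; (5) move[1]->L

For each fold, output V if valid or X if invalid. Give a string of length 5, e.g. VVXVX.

Initial: LULULDD -> [(0, 0), (-1, 0), (-1, 1), (-2, 1), (-2, 2), (-3, 2), (-3, 1), (-3, 0)]
Fold 1: move[0]->D => DULULDD INVALID (collision), skipped
Fold 2: move[3]->R => LULRLDD INVALID (collision), skipped
Fold 3: move[2]->R => LURULDD INVALID (collision), skipped
Fold 4: move[4]->R => LULURDD INVALID (collision), skipped
Fold 5: move[1]->L => LLLULDD VALID

Answer: XXXXV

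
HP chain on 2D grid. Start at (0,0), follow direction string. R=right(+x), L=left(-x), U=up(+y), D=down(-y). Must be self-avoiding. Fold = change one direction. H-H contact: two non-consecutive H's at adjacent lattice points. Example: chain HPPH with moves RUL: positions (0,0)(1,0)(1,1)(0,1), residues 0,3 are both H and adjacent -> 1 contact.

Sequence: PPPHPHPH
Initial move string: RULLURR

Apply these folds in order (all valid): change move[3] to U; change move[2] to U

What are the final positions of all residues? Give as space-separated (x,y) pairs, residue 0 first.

Answer: (0,0) (1,0) (1,1) (1,2) (1,3) (1,4) (2,4) (3,4)

Derivation:
Initial moves: RULLURR
Fold: move[3]->U => RULUURR (positions: [(0, 0), (1, 0), (1, 1), (0, 1), (0, 2), (0, 3), (1, 3), (2, 3)])
Fold: move[2]->U => RUUUURR (positions: [(0, 0), (1, 0), (1, 1), (1, 2), (1, 3), (1, 4), (2, 4), (3, 4)])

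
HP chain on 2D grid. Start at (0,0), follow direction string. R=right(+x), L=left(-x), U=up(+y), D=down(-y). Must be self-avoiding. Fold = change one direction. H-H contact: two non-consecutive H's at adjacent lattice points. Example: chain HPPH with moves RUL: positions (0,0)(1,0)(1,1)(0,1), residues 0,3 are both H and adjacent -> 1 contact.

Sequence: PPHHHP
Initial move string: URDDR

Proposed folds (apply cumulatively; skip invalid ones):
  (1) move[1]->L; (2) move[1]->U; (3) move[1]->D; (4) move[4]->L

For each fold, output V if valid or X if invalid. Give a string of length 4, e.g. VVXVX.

Answer: VXXV

Derivation:
Initial: URDDR -> [(0, 0), (0, 1), (1, 1), (1, 0), (1, -1), (2, -1)]
Fold 1: move[1]->L => ULDDR VALID
Fold 2: move[1]->U => UUDDR INVALID (collision), skipped
Fold 3: move[1]->D => UDDDR INVALID (collision), skipped
Fold 4: move[4]->L => ULDDL VALID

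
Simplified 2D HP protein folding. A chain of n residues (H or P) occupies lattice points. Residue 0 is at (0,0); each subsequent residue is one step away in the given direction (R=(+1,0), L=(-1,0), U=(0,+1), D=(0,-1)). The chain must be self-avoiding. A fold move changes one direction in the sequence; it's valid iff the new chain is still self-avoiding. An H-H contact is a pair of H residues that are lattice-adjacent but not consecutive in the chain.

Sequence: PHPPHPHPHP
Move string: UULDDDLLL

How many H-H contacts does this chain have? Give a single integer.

Answer: 1

Derivation:
Positions: [(0, 0), (0, 1), (0, 2), (-1, 2), (-1, 1), (-1, 0), (-1, -1), (-2, -1), (-3, -1), (-4, -1)]
H-H contact: residue 1 @(0,1) - residue 4 @(-1, 1)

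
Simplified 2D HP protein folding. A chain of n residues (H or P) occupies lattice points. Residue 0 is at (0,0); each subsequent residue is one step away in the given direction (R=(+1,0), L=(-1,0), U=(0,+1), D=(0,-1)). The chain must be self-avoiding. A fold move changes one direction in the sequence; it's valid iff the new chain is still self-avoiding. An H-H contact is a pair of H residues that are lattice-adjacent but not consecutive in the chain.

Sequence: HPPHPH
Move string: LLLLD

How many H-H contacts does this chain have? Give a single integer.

Positions: [(0, 0), (-1, 0), (-2, 0), (-3, 0), (-4, 0), (-4, -1)]
No H-H contacts found.

Answer: 0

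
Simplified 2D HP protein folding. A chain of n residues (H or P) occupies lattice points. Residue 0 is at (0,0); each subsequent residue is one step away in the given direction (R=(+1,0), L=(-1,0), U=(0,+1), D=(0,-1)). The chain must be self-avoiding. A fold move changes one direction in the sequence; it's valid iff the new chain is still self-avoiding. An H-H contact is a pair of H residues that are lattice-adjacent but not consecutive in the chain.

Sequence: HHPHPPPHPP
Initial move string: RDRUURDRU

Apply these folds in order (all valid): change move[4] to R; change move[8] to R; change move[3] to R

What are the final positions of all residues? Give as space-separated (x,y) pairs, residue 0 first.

Initial moves: RDRUURDRU
Fold: move[4]->R => RDRURRDRU (positions: [(0, 0), (1, 0), (1, -1), (2, -1), (2, 0), (3, 0), (4, 0), (4, -1), (5, -1), (5, 0)])
Fold: move[8]->R => RDRURRDRR (positions: [(0, 0), (1, 0), (1, -1), (2, -1), (2, 0), (3, 0), (4, 0), (4, -1), (5, -1), (6, -1)])
Fold: move[3]->R => RDRRRRDRR (positions: [(0, 0), (1, 0), (1, -1), (2, -1), (3, -1), (4, -1), (5, -1), (5, -2), (6, -2), (7, -2)])

Answer: (0,0) (1,0) (1,-1) (2,-1) (3,-1) (4,-1) (5,-1) (5,-2) (6,-2) (7,-2)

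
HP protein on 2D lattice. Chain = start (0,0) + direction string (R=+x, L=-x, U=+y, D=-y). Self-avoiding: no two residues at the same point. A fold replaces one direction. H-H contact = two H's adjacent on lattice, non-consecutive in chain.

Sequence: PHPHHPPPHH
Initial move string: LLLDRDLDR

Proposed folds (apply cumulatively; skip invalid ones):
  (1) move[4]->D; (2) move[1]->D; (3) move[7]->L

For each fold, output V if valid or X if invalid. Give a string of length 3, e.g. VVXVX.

Initial: LLLDRDLDR -> [(0, 0), (-1, 0), (-2, 0), (-3, 0), (-3, -1), (-2, -1), (-2, -2), (-3, -2), (-3, -3), (-2, -3)]
Fold 1: move[4]->D => LLLDDDLDR VALID
Fold 2: move[1]->D => LDLDDDLDR VALID
Fold 3: move[7]->L => LDLDDDLLR INVALID (collision), skipped

Answer: VVX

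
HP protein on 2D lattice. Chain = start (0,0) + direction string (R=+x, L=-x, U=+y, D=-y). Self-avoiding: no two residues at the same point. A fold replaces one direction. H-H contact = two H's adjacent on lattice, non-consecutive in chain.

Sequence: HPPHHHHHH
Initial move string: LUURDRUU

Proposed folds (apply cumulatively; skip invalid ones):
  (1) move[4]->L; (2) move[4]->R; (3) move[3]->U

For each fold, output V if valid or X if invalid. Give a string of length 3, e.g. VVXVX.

Answer: XVV

Derivation:
Initial: LUURDRUU -> [(0, 0), (-1, 0), (-1, 1), (-1, 2), (0, 2), (0, 1), (1, 1), (1, 2), (1, 3)]
Fold 1: move[4]->L => LUURLRUU INVALID (collision), skipped
Fold 2: move[4]->R => LUURRRUU VALID
Fold 3: move[3]->U => LUUURRUU VALID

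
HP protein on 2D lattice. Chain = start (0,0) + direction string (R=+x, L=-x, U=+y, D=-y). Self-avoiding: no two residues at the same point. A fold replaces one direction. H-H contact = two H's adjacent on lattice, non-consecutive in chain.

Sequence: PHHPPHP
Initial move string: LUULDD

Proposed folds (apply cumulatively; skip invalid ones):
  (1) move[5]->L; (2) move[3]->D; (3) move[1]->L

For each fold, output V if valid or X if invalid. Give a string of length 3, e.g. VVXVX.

Answer: VXV

Derivation:
Initial: LUULDD -> [(0, 0), (-1, 0), (-1, 1), (-1, 2), (-2, 2), (-2, 1), (-2, 0)]
Fold 1: move[5]->L => LUULDL VALID
Fold 2: move[3]->D => LUUDDL INVALID (collision), skipped
Fold 3: move[1]->L => LLULDL VALID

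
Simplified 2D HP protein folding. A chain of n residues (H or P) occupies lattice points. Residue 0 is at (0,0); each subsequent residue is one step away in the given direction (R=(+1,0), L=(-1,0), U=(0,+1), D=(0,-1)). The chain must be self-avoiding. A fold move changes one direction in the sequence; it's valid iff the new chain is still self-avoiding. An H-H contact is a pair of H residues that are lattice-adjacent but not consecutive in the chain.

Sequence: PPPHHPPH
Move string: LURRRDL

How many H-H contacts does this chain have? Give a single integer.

Answer: 1

Derivation:
Positions: [(0, 0), (-1, 0), (-1, 1), (0, 1), (1, 1), (2, 1), (2, 0), (1, 0)]
H-H contact: residue 4 @(1,1) - residue 7 @(1, 0)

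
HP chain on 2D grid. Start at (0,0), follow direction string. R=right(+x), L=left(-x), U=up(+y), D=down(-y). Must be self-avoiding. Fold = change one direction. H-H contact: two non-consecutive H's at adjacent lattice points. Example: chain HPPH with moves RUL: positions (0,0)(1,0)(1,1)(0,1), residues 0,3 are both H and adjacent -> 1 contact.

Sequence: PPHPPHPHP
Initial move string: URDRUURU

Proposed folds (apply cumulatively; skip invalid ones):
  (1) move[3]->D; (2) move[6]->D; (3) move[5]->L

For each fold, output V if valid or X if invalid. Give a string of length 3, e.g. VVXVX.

Initial: URDRUURU -> [(0, 0), (0, 1), (1, 1), (1, 0), (2, 0), (2, 1), (2, 2), (3, 2), (3, 3)]
Fold 1: move[3]->D => URDDUURU INVALID (collision), skipped
Fold 2: move[6]->D => URDRUUDU INVALID (collision), skipped
Fold 3: move[5]->L => URDRULRU INVALID (collision), skipped

Answer: XXX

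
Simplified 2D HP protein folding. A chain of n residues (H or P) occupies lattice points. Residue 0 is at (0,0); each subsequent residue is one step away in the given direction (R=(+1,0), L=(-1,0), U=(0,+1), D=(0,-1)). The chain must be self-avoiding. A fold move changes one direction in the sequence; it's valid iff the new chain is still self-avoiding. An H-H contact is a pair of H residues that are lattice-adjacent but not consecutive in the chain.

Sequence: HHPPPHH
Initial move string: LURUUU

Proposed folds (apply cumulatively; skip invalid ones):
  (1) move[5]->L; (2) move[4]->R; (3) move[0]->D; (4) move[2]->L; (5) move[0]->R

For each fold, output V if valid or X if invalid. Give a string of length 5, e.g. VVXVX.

Initial: LURUUU -> [(0, 0), (-1, 0), (-1, 1), (0, 1), (0, 2), (0, 3), (0, 4)]
Fold 1: move[5]->L => LURUUL VALID
Fold 2: move[4]->R => LURURL INVALID (collision), skipped
Fold 3: move[0]->D => DURUUL INVALID (collision), skipped
Fold 4: move[2]->L => LULUUL VALID
Fold 5: move[0]->R => RULUUL VALID

Answer: VXXVV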